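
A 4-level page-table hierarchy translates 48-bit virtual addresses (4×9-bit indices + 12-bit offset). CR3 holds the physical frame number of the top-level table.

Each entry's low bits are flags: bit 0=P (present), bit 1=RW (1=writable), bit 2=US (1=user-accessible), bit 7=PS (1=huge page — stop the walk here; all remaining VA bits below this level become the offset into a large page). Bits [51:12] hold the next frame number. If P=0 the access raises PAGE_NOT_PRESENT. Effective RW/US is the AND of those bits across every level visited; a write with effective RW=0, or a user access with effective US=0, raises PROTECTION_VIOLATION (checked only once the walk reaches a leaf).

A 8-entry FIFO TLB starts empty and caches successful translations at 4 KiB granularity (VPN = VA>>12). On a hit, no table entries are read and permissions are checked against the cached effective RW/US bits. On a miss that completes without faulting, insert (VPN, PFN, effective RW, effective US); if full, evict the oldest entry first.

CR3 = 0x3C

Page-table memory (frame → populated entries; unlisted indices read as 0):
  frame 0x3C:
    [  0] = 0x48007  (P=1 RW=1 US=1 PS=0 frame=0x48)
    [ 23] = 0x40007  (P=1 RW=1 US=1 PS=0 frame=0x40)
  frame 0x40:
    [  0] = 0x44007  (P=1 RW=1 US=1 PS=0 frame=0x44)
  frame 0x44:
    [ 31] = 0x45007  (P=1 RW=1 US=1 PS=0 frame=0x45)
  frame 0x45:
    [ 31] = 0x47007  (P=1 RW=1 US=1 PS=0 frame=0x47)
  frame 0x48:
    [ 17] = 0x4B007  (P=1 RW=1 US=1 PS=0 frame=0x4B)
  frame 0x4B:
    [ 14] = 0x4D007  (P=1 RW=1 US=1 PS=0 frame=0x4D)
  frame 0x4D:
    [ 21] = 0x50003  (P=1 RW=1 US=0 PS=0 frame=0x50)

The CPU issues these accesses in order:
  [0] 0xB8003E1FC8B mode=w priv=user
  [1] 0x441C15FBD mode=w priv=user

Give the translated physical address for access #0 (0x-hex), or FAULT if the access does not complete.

Trace:
#0 VA=0xB8003E1FC8B (w,user):
  [0] read 0x3C idx=23: raw=0x40007 flags P=1 W=1 U=1 S=0
  [1] read 0x40 idx=0: raw=0x44007 flags P=1 W=1 U=1 S=0
  [2] read 0x44 idx=31: raw=0x45007 flags P=1 W=1 U=1 S=0
  [3] read 0x45 idx=31: raw=0x47007 flags P=1 W=1 U=1 S=0
  → PA=0x47C8B  (4 entries read)
#1 VA=0x441C15FBD (w,user):
  [0] read 0x3C idx=0: raw=0x48007 flags P=1 W=1 U=1 S=0
  [1] read 0x48 idx=17: raw=0x4B007 flags P=1 W=1 U=1 S=0
  [2] read 0x4B idx=14: raw=0x4D007 flags P=1 W=1 U=1 S=0
  [3] read 0x4D idx=21: raw=0x50003 flags P=1 W=1 U=0 S=0
  → PROTECTION_VIOLATION  (4 entries read)

Access #0 PA: 0x47C8B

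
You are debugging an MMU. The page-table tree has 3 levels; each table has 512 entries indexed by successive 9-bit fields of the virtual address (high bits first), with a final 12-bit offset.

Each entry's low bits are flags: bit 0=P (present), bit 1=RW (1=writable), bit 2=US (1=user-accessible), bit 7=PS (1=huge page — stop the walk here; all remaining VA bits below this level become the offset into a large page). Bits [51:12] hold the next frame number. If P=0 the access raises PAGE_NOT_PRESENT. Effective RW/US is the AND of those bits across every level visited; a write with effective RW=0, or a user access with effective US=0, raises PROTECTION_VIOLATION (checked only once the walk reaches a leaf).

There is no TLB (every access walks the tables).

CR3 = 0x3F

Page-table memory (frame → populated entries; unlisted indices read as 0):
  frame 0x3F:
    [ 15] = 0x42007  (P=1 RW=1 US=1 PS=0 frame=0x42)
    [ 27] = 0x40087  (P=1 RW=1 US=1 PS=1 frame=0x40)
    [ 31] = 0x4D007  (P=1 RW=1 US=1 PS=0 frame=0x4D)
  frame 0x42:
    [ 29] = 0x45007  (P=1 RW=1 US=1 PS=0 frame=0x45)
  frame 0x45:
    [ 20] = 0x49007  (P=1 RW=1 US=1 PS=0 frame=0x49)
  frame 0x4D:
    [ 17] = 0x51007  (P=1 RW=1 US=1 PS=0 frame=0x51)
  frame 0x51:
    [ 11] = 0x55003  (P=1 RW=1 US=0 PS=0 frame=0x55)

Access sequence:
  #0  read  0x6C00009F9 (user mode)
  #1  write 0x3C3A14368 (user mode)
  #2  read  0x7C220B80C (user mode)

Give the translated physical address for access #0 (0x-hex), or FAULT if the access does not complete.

Walk each access:
#0 VA=0x6C00009F9 (r,user):
  [0] read 0x3F idx=27: raw=0x40087 flags P=1 W=1 U=1 S=1
  ⇒ phys 0x409F9 (huge @L0)  [1 reads]
#1 VA=0x3C3A14368 (w,user):
  [0] read 0x3F idx=15: raw=0x42007 flags P=1 W=1 U=1 S=0
  [1] read 0x42 idx=29: raw=0x45007 flags P=1 W=1 U=1 S=0
  [2] read 0x45 idx=20: raw=0x49007 flags P=1 W=1 U=1 S=0
  ⇒ phys 0x49368  [3 reads]
#2 VA=0x7C220B80C (r,user):
  [0] read 0x3F idx=31: raw=0x4D007 flags P=1 W=1 U=1 S=0
  [1] read 0x4D idx=17: raw=0x51007 flags P=1 W=1 U=1 S=0
  [2] read 0x51 idx=11: raw=0x55003 flags P=1 W=1 U=0 S=0
  ✗ PROTECTION_VIOLATION  [3 reads]

Access #0 PA: 0x409F9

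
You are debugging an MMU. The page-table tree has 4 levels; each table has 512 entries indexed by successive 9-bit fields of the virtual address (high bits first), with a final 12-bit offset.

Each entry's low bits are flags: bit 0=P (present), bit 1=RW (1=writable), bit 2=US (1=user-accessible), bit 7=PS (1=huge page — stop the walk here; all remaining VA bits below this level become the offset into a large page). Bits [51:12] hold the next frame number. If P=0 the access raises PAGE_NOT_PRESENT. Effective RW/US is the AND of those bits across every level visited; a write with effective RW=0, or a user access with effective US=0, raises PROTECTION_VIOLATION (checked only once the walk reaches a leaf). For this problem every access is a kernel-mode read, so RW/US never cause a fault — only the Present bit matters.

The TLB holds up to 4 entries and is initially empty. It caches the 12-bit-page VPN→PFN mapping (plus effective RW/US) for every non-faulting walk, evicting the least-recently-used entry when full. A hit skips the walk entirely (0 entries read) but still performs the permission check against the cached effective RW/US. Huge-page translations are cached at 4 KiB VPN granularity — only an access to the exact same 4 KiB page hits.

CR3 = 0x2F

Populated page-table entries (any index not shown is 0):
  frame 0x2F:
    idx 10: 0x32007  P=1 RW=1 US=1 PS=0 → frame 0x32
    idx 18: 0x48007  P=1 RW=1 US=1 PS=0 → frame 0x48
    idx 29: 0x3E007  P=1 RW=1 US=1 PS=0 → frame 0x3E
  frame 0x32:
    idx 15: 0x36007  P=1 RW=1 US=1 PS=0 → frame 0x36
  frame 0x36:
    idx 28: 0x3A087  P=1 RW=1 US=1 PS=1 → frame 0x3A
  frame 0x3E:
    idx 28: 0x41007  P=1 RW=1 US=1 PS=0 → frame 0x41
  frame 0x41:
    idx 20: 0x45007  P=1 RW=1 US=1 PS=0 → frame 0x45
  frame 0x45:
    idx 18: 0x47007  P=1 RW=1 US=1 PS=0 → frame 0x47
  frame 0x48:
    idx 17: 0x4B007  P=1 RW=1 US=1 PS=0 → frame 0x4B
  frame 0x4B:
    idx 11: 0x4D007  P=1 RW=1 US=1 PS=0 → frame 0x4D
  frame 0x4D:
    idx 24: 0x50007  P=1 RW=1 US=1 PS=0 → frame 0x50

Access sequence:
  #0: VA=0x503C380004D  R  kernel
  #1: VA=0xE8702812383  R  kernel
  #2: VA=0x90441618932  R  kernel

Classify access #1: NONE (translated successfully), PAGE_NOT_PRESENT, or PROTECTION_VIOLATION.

Per-access translation:
#0 VA=0x503C380004D (r,kernel):
  L0 @0x2F[10] → 0x32007  P=1,RW=1,US=1,PS=0
  L1 @0x32[15] → 0x36007  P=1,RW=1,US=1,PS=0
  L2 @0x36[28] → 0x3A087  P=1,RW=1,US=1,PS=1
  ✓ 0x3A04D (huge @L2)  — 3 lookups
#1 VA=0xE8702812383 (r,kernel):
  L0 @0x2F[29] → 0x3E007  P=1,RW=1,US=1,PS=0
  L1 @0x3E[28] → 0x41007  P=1,RW=1,US=1,PS=0
  L2 @0x41[20] → 0x45007  P=1,RW=1,US=1,PS=0
  L3 @0x45[18] → 0x47007  P=1,RW=1,US=1,PS=0
  ✓ 0x47383  — 4 lookups
#2 VA=0x90441618932 (r,kernel):
  L0 @0x2F[18] → 0x48007  P=1,RW=1,US=1,PS=0
  L1 @0x48[17] → 0x4B007  P=1,RW=1,US=1,PS=0
  L2 @0x4B[11] → 0x4D007  P=1,RW=1,US=1,PS=0
  L3 @0x4D[24] → 0x50007  P=1,RW=1,US=1,PS=0
  ✓ 0x50932  — 4 lookups

Access #1 fault: NONE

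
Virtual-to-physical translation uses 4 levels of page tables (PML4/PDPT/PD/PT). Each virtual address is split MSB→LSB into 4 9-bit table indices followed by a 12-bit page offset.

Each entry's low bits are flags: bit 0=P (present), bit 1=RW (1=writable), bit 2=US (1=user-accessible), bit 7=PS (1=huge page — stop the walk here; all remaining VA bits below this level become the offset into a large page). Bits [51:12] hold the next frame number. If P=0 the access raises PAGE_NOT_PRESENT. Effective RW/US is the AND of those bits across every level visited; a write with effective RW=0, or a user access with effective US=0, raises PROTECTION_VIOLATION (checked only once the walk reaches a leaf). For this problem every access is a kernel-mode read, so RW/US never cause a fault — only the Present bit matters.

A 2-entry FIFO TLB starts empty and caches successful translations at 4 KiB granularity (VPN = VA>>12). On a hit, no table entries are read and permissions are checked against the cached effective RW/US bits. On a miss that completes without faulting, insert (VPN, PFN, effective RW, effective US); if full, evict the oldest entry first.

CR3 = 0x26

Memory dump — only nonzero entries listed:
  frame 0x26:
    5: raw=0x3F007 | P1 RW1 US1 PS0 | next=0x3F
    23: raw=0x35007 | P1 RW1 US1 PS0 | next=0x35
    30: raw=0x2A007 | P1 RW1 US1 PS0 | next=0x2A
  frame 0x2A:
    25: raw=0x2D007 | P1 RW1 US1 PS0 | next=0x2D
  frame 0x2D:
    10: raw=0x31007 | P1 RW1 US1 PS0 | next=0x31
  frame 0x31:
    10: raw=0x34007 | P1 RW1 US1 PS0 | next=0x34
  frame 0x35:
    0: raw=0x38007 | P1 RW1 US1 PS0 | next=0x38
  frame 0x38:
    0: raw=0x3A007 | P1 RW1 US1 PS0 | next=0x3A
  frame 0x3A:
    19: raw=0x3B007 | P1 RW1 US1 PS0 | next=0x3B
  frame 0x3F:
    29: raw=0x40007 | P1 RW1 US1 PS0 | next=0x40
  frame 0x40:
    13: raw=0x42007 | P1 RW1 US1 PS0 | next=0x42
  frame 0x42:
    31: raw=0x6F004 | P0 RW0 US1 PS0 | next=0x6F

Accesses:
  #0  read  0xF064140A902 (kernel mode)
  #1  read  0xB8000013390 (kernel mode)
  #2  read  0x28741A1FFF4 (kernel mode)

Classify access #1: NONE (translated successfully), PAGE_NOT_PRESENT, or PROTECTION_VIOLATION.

Trace:
#0 VA=0xF064140A902 (r,kernel):
  lvl0: tbl 0x26, slot 30 ⇒ 0x2A007 (P1/RW1/US1/PS0)
  lvl1: tbl 0x2A, slot 25 ⇒ 0x2D007 (P1/RW1/US1/PS0)
  lvl2: tbl 0x2D, slot 10 ⇒ 0x31007 (P1/RW1/US1/PS0)
  lvl3: tbl 0x31, slot 10 ⇒ 0x34007 (P1/RW1/US1/PS0)
  ✓ 0x34902  — 4 lookups
#1 VA=0xB8000013390 (r,kernel):
  lvl0: tbl 0x26, slot 23 ⇒ 0x35007 (P1/RW1/US1/PS0)
  lvl1: tbl 0x35, slot 0 ⇒ 0x38007 (P1/RW1/US1/PS0)
  lvl2: tbl 0x38, slot 0 ⇒ 0x3A007 (P1/RW1/US1/PS0)
  lvl3: tbl 0x3A, slot 19 ⇒ 0x3B007 (P1/RW1/US1/PS0)
  ✓ 0x3B390  — 4 lookups
#2 VA=0x28741A1FFF4 (r,kernel):
  lvl0: tbl 0x26, slot 5 ⇒ 0x3F007 (P1/RW1/US1/PS0)
  lvl1: tbl 0x3F, slot 29 ⇒ 0x40007 (P1/RW1/US1/PS0)
  lvl2: tbl 0x40, slot 13 ⇒ 0x42007 (P1/RW1/US1/PS0)
  lvl3: tbl 0x42, slot 31 ⇒ 0x6F004 (P0/RW0/US1/PS0)
  ✗ PAGE_NOT_PRESENT  [4 reads]

Access #1 fault: NONE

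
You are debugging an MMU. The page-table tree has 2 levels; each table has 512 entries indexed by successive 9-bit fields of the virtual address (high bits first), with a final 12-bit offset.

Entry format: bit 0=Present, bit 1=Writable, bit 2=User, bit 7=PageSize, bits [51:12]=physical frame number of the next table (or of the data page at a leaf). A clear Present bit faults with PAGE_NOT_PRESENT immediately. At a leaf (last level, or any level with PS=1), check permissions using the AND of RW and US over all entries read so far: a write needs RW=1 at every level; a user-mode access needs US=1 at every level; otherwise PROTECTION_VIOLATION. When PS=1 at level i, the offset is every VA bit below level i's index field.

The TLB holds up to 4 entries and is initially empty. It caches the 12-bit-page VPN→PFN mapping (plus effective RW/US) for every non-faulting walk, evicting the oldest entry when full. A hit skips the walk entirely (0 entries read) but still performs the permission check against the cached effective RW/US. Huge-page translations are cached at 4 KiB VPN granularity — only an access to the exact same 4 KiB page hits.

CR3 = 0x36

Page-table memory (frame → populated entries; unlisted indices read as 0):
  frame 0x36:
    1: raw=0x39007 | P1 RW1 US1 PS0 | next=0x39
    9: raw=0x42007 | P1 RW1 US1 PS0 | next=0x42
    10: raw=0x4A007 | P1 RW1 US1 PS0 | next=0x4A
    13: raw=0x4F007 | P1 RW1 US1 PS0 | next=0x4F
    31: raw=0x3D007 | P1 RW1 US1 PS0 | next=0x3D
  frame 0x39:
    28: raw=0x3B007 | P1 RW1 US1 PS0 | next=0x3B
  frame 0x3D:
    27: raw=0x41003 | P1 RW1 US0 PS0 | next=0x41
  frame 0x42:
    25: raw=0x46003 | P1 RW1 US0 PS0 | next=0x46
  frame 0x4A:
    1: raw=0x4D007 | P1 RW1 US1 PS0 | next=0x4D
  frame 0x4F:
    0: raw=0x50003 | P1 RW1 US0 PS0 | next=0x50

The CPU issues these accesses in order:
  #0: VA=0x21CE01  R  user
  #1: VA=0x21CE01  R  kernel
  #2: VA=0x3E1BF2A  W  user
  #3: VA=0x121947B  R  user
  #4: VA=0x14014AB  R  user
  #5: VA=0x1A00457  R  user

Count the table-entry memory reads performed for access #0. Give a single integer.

Per-access translation:
#0 VA=0x21CE01 (r,user):
  [0] read 0x36 idx=1: raw=0x39007 flags P=1 W=1 U=1 S=0
  [1] read 0x39 idx=28: raw=0x3B007 flags P=1 W=1 U=1 S=0
  → PA=0x3BE01  (2 entries read)
#1 VA=0x21CE01 (r,kernel):
  TLB hit vpn=0x21C → PA=0x3BE01
#2 VA=0x3E1BF2A (w,user):
  [0] read 0x36 idx=31: raw=0x3D007 flags P=1 W=1 U=1 S=0
  [1] read 0x3D idx=27: raw=0x41003 flags P=1 W=1 U=0 S=0
  ⇒ fault: PROTECTION_VIOLATION  — 2 lookups
#3 VA=0x121947B (r,user):
  [0] read 0x36 idx=9: raw=0x42007 flags P=1 W=1 U=1 S=0
  [1] read 0x42 idx=25: raw=0x46003 flags P=1 W=1 U=0 S=0
  ⇒ fault: PROTECTION_VIOLATION  — 2 lookups
#4 VA=0x14014AB (r,user):
  [0] read 0x36 idx=10: raw=0x4A007 flags P=1 W=1 U=1 S=0
  [1] read 0x4A idx=1: raw=0x4D007 flags P=1 W=1 U=1 S=0
  → PA=0x4D4AB  (2 entries read)
#5 VA=0x1A00457 (r,user):
  [0] read 0x36 idx=13: raw=0x4F007 flags P=1 W=1 U=1 S=0
  [1] read 0x4F idx=0: raw=0x50003 flags P=1 W=1 U=0 S=0
  ⇒ fault: PROTECTION_VIOLATION  — 2 lookups

Entries read for #0: 2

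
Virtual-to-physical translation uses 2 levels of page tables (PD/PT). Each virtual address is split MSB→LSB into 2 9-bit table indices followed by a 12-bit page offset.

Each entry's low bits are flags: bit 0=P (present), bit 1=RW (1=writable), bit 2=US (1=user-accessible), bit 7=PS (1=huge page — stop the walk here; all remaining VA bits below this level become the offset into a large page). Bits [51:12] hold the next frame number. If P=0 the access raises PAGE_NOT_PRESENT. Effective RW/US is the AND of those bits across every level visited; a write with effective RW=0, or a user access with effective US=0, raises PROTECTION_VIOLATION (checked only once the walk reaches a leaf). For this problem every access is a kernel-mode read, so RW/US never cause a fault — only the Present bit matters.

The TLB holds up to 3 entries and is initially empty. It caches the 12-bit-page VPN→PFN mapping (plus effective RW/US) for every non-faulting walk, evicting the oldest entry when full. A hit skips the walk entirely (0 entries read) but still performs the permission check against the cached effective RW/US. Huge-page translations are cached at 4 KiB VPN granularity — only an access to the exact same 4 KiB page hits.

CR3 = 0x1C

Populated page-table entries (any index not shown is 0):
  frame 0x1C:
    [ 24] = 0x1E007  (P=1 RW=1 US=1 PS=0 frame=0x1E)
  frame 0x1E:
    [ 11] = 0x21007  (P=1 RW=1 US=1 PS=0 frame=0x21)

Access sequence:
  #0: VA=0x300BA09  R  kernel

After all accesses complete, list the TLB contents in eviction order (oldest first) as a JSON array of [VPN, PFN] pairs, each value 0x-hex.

Trace:
#0 VA=0x300BA09 (r,kernel):
  lvl0: tbl 0x1C, slot 24 ⇒ 0x1E007 (P1/RW1/US1/PS0)
  lvl1: tbl 0x1E, slot 11 ⇒ 0x21007 (P1/RW1/US1/PS0)
  → PA=0x21A09  (2 entries read)

TLB: [["0x300B", "0x21"]]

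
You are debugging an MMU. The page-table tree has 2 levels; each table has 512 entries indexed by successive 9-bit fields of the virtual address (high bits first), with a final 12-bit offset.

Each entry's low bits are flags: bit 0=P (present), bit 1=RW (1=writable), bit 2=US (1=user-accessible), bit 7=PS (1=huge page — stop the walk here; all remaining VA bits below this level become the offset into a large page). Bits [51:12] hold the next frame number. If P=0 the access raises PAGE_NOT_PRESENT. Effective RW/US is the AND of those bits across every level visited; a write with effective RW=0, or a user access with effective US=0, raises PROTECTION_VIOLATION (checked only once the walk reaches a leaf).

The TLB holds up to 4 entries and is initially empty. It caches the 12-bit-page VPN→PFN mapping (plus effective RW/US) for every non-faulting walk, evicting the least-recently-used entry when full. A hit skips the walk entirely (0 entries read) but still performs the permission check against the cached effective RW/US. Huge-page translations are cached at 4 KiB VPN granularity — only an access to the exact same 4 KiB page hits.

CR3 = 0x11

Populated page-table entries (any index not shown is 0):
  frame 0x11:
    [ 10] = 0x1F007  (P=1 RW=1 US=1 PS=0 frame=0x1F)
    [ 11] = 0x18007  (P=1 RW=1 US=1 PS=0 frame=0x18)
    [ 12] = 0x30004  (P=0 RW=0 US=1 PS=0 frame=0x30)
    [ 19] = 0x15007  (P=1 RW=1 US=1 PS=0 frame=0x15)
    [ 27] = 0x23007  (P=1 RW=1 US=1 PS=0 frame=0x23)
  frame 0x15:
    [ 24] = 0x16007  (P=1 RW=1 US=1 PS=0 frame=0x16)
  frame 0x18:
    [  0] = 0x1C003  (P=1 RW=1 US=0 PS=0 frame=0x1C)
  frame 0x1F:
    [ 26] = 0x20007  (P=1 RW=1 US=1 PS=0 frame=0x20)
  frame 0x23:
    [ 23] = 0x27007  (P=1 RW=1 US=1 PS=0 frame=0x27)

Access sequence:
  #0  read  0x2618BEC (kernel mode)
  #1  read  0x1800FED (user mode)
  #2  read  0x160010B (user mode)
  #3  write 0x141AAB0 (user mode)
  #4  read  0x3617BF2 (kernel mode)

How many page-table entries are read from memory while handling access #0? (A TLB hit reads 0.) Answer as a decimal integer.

Walk each access:
#0 VA=0x2618BEC (r,kernel):
  L0 @0x11[19] → 0x15007  P=1,RW=1,US=1,PS=0
  L1 @0x15[24] → 0x16007  P=1,RW=1,US=1,PS=0
  → PA=0x16BEC  (2 entries read)
#1 VA=0x1800FED (r,user):
  L0 @0x11[12] → 0x30004  P=0,RW=0,US=1,PS=0
  → PAGE_NOT_PRESENT  (1 entries read)
#2 VA=0x160010B (r,user):
  L0 @0x11[11] → 0x18007  P=1,RW=1,US=1,PS=0
  L1 @0x18[0] → 0x1C003  P=1,RW=1,US=0,PS=0
  → PROTECTION_VIOLATION  (2 entries read)
#3 VA=0x141AAB0 (w,user):
  L0 @0x11[10] → 0x1F007  P=1,RW=1,US=1,PS=0
  L1 @0x1F[26] → 0x20007  P=1,RW=1,US=1,PS=0
  → PA=0x20AB0  (2 entries read)
#4 VA=0x3617BF2 (r,kernel):
  L0 @0x11[27] → 0x23007  P=1,RW=1,US=1,PS=0
  L1 @0x23[23] → 0x27007  P=1,RW=1,US=1,PS=0
  → PA=0x27BF2  (2 entries read)

Entries read for #0: 2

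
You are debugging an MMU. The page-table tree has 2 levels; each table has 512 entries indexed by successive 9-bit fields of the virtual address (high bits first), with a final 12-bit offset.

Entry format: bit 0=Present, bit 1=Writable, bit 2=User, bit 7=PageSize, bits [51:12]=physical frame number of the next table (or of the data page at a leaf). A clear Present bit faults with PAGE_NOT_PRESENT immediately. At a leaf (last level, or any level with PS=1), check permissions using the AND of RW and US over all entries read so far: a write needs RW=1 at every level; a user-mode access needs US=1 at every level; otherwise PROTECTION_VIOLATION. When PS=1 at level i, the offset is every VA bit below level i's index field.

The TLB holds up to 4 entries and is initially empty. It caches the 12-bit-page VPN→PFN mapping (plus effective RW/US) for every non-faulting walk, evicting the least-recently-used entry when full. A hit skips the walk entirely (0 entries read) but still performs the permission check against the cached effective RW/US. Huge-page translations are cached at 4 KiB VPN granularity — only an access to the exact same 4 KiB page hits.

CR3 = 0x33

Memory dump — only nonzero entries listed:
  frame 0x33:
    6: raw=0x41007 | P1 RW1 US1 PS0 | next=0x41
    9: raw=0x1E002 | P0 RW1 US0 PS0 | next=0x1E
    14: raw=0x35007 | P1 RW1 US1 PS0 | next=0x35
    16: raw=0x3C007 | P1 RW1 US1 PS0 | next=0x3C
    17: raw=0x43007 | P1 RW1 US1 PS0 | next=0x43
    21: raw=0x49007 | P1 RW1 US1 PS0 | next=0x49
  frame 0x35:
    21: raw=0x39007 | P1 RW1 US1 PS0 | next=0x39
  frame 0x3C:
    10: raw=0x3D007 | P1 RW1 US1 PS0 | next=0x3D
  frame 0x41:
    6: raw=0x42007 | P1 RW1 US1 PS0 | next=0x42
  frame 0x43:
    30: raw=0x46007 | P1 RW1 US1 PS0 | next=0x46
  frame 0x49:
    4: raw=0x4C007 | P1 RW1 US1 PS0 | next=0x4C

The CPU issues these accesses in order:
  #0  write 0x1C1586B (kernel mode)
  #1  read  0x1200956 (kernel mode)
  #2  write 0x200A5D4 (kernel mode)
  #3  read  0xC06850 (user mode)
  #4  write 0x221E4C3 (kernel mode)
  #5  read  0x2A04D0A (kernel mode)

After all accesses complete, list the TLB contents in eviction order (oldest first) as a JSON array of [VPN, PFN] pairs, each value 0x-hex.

Walk each access:
#0 VA=0x1C1586B (w,kernel):
  lvl0: tbl 0x33, slot 14 ⇒ 0x35007 (P1/RW1/US1/PS0)
  lvl1: tbl 0x35, slot 21 ⇒ 0x39007 (P1/RW1/US1/PS0)
  ⇒ phys 0x3986B  [2 reads]
#1 VA=0x1200956 (r,kernel):
  lvl0: tbl 0x33, slot 9 ⇒ 0x1E002 (P0/RW1/US0/PS0)
  ⇒ fault: PAGE_NOT_PRESENT  — 1 lookups
#2 VA=0x200A5D4 (w,kernel):
  lvl0: tbl 0x33, slot 16 ⇒ 0x3C007 (P1/RW1/US1/PS0)
  lvl1: tbl 0x3C, slot 10 ⇒ 0x3D007 (P1/RW1/US1/PS0)
  ⇒ phys 0x3D5D4  [2 reads]
#3 VA=0xC06850 (r,user):
  lvl0: tbl 0x33, slot 6 ⇒ 0x41007 (P1/RW1/US1/PS0)
  lvl1: tbl 0x41, slot 6 ⇒ 0x42007 (P1/RW1/US1/PS0)
  ⇒ phys 0x42850  [2 reads]
#4 VA=0x221E4C3 (w,kernel):
  lvl0: tbl 0x33, slot 17 ⇒ 0x43007 (P1/RW1/US1/PS0)
  lvl1: tbl 0x43, slot 30 ⇒ 0x46007 (P1/RW1/US1/PS0)
  ⇒ phys 0x464C3  [2 reads]
#5 VA=0x2A04D0A (r,kernel):
  lvl0: tbl 0x33, slot 21 ⇒ 0x49007 (P1/RW1/US1/PS0)
  lvl1: tbl 0x49, slot 4 ⇒ 0x4C007 (P1/RW1/US1/PS0)
  ⇒ phys 0x4CD0A  [2 reads]

TLB: [["0x200A", "0x3D"], ["0xC06", "0x42"], ["0x221E", "0x46"], ["0x2A04", "0x4C"]]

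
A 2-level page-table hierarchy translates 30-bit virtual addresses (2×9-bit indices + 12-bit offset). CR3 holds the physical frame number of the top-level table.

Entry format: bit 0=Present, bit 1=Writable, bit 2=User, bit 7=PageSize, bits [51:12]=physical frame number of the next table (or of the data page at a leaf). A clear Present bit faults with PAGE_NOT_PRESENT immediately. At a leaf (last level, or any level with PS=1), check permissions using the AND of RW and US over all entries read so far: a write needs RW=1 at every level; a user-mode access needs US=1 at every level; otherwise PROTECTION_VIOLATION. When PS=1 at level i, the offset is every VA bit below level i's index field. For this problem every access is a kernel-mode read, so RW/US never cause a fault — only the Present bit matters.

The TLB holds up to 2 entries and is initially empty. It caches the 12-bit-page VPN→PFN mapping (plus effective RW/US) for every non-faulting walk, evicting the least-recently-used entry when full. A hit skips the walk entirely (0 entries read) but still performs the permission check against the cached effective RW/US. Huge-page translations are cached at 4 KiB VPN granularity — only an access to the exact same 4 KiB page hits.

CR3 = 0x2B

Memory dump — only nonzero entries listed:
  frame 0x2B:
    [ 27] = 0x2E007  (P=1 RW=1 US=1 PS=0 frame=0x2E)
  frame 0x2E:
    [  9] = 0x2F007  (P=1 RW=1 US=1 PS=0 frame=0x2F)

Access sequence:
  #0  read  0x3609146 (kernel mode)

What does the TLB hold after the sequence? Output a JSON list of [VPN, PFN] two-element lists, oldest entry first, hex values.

Per-access translation:
#0 VA=0x3609146 (r,kernel):
  L0: frame=0x2B idx=27 entry=0x2E007 [P=1 RW=1 US=1 PS=0]
  L1: frame=0x2E idx=9 entry=0x2F007 [P=1 RW=1 US=1 PS=0]
  → PA=0x2F146  (2 entries read)

TLB: [["0x3609", "0x2F"]]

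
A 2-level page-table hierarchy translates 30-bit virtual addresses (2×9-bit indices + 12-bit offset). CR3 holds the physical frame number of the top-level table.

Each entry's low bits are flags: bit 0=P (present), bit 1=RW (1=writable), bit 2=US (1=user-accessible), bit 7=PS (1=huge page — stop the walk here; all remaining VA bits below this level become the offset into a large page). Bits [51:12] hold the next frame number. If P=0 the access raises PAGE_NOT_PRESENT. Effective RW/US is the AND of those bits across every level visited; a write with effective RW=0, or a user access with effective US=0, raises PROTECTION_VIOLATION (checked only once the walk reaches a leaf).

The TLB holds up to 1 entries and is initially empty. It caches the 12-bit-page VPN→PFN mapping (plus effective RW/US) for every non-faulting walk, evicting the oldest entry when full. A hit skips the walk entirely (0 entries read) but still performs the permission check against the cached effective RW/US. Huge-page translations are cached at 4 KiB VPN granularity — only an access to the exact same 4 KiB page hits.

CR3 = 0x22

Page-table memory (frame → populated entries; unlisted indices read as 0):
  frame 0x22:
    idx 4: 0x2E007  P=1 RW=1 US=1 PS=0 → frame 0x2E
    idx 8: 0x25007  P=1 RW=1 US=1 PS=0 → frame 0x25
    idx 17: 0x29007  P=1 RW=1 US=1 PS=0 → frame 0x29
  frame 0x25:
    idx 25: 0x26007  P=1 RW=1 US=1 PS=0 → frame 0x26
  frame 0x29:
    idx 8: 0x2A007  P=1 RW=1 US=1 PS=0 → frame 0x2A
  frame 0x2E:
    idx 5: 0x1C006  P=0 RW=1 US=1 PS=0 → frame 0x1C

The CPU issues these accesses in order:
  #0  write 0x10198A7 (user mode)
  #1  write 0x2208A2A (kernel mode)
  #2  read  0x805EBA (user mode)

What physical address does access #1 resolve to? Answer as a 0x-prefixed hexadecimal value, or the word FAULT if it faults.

Walk each access:
#0 VA=0x10198A7 (w,user):
  lvl0: tbl 0x22, slot 8 ⇒ 0x25007 (P1/RW1/US1/PS0)
  lvl1: tbl 0x25, slot 25 ⇒ 0x26007 (P1/RW1/US1/PS0)
  → PA=0x268A7  (2 entries read)
#1 VA=0x2208A2A (w,kernel):
  lvl0: tbl 0x22, slot 17 ⇒ 0x29007 (P1/RW1/US1/PS0)
  lvl1: tbl 0x29, slot 8 ⇒ 0x2A007 (P1/RW1/US1/PS0)
  → PA=0x2AA2A  (2 entries read)
#2 VA=0x805EBA (r,user):
  lvl0: tbl 0x22, slot 4 ⇒ 0x2E007 (P1/RW1/US1/PS0)
  lvl1: tbl 0x2E, slot 5 ⇒ 0x1C006 (P0/RW1/US1/PS0)
  → PAGE_NOT_PRESENT  (2 entries read)

Access #1 PA: 0x2AA2A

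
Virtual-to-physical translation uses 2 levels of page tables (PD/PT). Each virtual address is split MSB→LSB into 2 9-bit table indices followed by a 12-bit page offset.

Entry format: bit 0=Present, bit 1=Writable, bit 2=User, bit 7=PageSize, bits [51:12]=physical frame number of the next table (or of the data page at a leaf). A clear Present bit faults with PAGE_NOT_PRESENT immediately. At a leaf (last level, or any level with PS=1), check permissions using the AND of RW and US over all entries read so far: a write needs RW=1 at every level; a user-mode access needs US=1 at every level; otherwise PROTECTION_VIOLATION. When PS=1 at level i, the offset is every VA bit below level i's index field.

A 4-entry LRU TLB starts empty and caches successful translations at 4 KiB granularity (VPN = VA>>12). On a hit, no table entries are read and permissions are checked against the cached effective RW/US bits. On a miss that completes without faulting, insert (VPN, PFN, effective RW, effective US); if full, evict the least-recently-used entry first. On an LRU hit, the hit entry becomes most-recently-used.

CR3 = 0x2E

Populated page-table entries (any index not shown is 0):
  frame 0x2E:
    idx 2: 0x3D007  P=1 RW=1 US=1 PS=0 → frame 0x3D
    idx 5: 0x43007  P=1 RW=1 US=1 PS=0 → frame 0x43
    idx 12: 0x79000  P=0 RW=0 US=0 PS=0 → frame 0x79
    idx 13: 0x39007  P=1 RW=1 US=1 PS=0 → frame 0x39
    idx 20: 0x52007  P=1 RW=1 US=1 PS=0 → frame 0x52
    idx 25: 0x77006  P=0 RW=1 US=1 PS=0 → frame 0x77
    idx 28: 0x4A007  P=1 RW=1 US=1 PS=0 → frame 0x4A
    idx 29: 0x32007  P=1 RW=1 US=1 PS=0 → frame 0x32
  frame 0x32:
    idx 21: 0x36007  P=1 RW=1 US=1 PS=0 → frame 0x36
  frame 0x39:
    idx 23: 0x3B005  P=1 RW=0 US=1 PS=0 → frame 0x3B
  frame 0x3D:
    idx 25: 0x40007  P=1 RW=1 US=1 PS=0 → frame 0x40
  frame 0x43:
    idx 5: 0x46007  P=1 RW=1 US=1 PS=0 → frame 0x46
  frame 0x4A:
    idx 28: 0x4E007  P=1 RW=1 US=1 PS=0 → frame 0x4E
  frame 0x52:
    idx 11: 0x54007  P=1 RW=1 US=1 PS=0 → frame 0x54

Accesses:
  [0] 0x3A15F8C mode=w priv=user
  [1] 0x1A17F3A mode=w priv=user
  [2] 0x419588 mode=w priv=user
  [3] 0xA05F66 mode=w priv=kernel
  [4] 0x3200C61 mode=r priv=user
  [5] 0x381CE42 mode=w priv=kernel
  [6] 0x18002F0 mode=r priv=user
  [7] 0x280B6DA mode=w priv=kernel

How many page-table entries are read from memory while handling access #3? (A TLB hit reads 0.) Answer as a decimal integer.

Per-access translation:
#0 VA=0x3A15F8C (w,user):
  L0: frame=0x2E idx=29 entry=0x32007 [P=1 RW=1 US=1 PS=0]
  L1: frame=0x32 idx=21 entry=0x36007 [P=1 RW=1 US=1 PS=0]
  ✓ 0x36F8C  — 2 lookups
#1 VA=0x1A17F3A (w,user):
  L0: frame=0x2E idx=13 entry=0x39007 [P=1 RW=1 US=1 PS=0]
  L1: frame=0x39 idx=23 entry=0x3B005 [P=1 RW=0 US=1 PS=0]
  ✗ PROTECTION_VIOLATION  [2 reads]
#2 VA=0x419588 (w,user):
  L0: frame=0x2E idx=2 entry=0x3D007 [P=1 RW=1 US=1 PS=0]
  L1: frame=0x3D idx=25 entry=0x40007 [P=1 RW=1 US=1 PS=0]
  ✓ 0x40588  — 2 lookups
#3 VA=0xA05F66 (w,kernel):
  L0: frame=0x2E idx=5 entry=0x43007 [P=1 RW=1 US=1 PS=0]
  L1: frame=0x43 idx=5 entry=0x46007 [P=1 RW=1 US=1 PS=0]
  ✓ 0x46F66  — 2 lookups
#4 VA=0x3200C61 (r,user):
  L0: frame=0x2E idx=25 entry=0x77006 [P=0 RW=1 US=1 PS=0]
  ✗ PAGE_NOT_PRESENT  [1 reads]
#5 VA=0x381CE42 (w,kernel):
  L0: frame=0x2E idx=28 entry=0x4A007 [P=1 RW=1 US=1 PS=0]
  L1: frame=0x4A idx=28 entry=0x4E007 [P=1 RW=1 US=1 PS=0]
  ✓ 0x4EE42  — 2 lookups
#6 VA=0x18002F0 (r,user):
  L0: frame=0x2E idx=12 entry=0x79000 [P=0 RW=0 US=0 PS=0]
  ✗ PAGE_NOT_PRESENT  [1 reads]
#7 VA=0x280B6DA (w,kernel):
  L0: frame=0x2E idx=20 entry=0x52007 [P=1 RW=1 US=1 PS=0]
  L1: frame=0x52 idx=11 entry=0x54007 [P=1 RW=1 US=1 PS=0]
  ✓ 0x546DA  — 2 lookups

Entries read for #3: 2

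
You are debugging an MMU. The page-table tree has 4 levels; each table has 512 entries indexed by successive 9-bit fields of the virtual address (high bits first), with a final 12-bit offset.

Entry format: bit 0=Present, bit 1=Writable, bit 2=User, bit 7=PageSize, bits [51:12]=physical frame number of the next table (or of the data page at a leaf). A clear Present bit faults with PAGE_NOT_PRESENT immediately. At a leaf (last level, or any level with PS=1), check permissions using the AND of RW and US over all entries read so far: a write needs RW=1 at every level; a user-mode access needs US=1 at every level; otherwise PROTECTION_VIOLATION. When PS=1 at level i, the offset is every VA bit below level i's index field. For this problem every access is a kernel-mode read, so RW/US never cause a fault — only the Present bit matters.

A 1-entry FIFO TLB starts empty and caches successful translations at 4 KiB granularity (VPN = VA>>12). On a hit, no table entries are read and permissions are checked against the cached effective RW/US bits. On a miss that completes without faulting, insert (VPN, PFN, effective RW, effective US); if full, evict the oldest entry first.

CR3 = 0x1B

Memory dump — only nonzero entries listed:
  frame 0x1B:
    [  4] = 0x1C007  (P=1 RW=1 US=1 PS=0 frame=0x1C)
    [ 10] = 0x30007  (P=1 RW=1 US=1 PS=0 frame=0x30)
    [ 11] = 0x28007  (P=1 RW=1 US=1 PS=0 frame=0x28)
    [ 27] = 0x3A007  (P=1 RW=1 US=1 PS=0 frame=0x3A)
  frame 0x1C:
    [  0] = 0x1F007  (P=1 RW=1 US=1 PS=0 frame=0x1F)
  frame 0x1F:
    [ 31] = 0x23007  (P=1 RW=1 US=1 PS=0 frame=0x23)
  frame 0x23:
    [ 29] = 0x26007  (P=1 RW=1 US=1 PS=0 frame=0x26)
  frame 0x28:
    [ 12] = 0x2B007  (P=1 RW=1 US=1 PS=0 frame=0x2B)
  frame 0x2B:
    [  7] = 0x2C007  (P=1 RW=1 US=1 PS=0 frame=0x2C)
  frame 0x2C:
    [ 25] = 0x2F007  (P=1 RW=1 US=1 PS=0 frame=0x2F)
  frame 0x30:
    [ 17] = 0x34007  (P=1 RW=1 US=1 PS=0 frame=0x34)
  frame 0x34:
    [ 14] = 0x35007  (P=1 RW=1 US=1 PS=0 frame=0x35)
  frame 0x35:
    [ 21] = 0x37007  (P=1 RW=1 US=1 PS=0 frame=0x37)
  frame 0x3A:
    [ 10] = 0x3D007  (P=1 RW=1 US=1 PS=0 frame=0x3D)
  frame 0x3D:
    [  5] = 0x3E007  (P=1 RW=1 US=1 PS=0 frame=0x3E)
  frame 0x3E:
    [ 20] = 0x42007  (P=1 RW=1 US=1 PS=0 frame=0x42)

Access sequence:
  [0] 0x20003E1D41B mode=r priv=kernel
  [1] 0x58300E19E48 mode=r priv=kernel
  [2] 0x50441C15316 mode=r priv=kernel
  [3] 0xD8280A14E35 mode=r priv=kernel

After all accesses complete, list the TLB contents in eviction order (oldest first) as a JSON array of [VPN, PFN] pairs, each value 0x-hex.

Walk each access:
#0 VA=0x20003E1D41B (r,kernel):
  [0] read 0x1B idx=4: raw=0x1C007 flags P=1 W=1 U=1 S=0
  [1] read 0x1C idx=0: raw=0x1F007 flags P=1 W=1 U=1 S=0
  [2] read 0x1F idx=31: raw=0x23007 flags P=1 W=1 U=1 S=0
  [3] read 0x23 idx=29: raw=0x26007 flags P=1 W=1 U=1 S=0
  ⇒ phys 0x2641B  [4 reads]
#1 VA=0x58300E19E48 (r,kernel):
  [0] read 0x1B idx=11: raw=0x28007 flags P=1 W=1 U=1 S=0
  [1] read 0x28 idx=12: raw=0x2B007 flags P=1 W=1 U=1 S=0
  [2] read 0x2B idx=7: raw=0x2C007 flags P=1 W=1 U=1 S=0
  [3] read 0x2C idx=25: raw=0x2F007 flags P=1 W=1 U=1 S=0
  ⇒ phys 0x2FE48  [4 reads]
#2 VA=0x50441C15316 (r,kernel):
  [0] read 0x1B idx=10: raw=0x30007 flags P=1 W=1 U=1 S=0
  [1] read 0x30 idx=17: raw=0x34007 flags P=1 W=1 U=1 S=0
  [2] read 0x34 idx=14: raw=0x35007 flags P=1 W=1 U=1 S=0
  [3] read 0x35 idx=21: raw=0x37007 flags P=1 W=1 U=1 S=0
  ⇒ phys 0x37316  [4 reads]
#3 VA=0xD8280A14E35 (r,kernel):
  [0] read 0x1B idx=27: raw=0x3A007 flags P=1 W=1 U=1 S=0
  [1] read 0x3A idx=10: raw=0x3D007 flags P=1 W=1 U=1 S=0
  [2] read 0x3D idx=5: raw=0x3E007 flags P=1 W=1 U=1 S=0
  [3] read 0x3E idx=20: raw=0x42007 flags P=1 W=1 U=1 S=0
  ⇒ phys 0x42E35  [4 reads]

TLB: [["0xD8280A14", "0x42"]]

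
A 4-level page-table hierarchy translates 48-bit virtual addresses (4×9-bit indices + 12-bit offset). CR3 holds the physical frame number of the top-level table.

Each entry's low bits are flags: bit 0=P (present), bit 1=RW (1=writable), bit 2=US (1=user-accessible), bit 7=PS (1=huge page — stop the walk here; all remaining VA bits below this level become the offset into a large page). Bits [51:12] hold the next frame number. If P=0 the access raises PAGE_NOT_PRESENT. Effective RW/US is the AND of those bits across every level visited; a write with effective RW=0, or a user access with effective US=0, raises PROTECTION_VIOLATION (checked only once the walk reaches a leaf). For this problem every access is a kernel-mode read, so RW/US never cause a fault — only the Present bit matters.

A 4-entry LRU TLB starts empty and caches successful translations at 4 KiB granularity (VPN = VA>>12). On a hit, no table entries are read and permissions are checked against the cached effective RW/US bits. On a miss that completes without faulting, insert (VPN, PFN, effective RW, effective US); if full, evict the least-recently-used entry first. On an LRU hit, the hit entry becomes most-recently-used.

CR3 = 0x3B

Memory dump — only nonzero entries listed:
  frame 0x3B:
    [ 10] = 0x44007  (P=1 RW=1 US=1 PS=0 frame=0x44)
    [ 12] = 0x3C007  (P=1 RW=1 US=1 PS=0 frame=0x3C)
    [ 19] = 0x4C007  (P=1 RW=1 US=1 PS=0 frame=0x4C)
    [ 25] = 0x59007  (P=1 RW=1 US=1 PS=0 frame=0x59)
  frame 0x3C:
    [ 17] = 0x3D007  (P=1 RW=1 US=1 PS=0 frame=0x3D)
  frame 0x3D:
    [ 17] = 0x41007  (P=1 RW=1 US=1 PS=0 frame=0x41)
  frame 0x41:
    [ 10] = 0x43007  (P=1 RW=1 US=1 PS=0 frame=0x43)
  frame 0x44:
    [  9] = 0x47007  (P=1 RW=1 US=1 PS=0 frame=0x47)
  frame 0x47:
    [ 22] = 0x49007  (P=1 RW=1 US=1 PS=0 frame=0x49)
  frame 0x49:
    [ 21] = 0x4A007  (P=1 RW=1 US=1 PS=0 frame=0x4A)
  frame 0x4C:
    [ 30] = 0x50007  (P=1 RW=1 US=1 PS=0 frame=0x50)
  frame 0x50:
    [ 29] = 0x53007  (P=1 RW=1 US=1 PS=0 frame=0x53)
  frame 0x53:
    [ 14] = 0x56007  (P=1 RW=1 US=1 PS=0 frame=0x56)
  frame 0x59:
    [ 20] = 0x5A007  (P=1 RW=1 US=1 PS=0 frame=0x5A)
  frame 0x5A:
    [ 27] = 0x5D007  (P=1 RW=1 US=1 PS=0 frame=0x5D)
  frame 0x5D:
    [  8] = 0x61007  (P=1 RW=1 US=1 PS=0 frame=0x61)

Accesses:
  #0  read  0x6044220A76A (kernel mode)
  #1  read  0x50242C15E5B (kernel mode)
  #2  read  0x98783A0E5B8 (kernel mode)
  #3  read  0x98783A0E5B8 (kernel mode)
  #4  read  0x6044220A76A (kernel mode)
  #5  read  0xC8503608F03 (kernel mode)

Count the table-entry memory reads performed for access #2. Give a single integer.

Per-access translation:
#0 VA=0x6044220A76A (r,kernel):
  L0 @0x3B[12] → 0x3C007  P=1,RW=1,US=1,PS=0
  L1 @0x3C[17] → 0x3D007  P=1,RW=1,US=1,PS=0
  L2 @0x3D[17] → 0x41007  P=1,RW=1,US=1,PS=0
  L3 @0x41[10] → 0x43007  P=1,RW=1,US=1,PS=0
  ✓ 0x4376A  — 4 lookups
#1 VA=0x50242C15E5B (r,kernel):
  L0 @0x3B[10] → 0x44007  P=1,RW=1,US=1,PS=0
  L1 @0x44[9] → 0x47007  P=1,RW=1,US=1,PS=0
  L2 @0x47[22] → 0x49007  P=1,RW=1,US=1,PS=0
  L3 @0x49[21] → 0x4A007  P=1,RW=1,US=1,PS=0
  ✓ 0x4AE5B  — 4 lookups
#2 VA=0x98783A0E5B8 (r,kernel):
  L0 @0x3B[19] → 0x4C007  P=1,RW=1,US=1,PS=0
  L1 @0x4C[30] → 0x50007  P=1,RW=1,US=1,PS=0
  L2 @0x50[29] → 0x53007  P=1,RW=1,US=1,PS=0
  L3 @0x53[14] → 0x56007  P=1,RW=1,US=1,PS=0
  ✓ 0x565B8  — 4 lookups
#3 VA=0x98783A0E5B8 (r,kernel):
  TLB hit vpn=0x98783A0E → PA=0x565B8
#4 VA=0x6044220A76A (r,kernel):
  TLB hit vpn=0x6044220A → PA=0x4376A
#5 VA=0xC8503608F03 (r,kernel):
  L0 @0x3B[25] → 0x59007  P=1,RW=1,US=1,PS=0
  L1 @0x59[20] → 0x5A007  P=1,RW=1,US=1,PS=0
  L2 @0x5A[27] → 0x5D007  P=1,RW=1,US=1,PS=0
  L3 @0x5D[8] → 0x61007  P=1,RW=1,US=1,PS=0
  ✓ 0x61F03  — 4 lookups

Entries read for #2: 4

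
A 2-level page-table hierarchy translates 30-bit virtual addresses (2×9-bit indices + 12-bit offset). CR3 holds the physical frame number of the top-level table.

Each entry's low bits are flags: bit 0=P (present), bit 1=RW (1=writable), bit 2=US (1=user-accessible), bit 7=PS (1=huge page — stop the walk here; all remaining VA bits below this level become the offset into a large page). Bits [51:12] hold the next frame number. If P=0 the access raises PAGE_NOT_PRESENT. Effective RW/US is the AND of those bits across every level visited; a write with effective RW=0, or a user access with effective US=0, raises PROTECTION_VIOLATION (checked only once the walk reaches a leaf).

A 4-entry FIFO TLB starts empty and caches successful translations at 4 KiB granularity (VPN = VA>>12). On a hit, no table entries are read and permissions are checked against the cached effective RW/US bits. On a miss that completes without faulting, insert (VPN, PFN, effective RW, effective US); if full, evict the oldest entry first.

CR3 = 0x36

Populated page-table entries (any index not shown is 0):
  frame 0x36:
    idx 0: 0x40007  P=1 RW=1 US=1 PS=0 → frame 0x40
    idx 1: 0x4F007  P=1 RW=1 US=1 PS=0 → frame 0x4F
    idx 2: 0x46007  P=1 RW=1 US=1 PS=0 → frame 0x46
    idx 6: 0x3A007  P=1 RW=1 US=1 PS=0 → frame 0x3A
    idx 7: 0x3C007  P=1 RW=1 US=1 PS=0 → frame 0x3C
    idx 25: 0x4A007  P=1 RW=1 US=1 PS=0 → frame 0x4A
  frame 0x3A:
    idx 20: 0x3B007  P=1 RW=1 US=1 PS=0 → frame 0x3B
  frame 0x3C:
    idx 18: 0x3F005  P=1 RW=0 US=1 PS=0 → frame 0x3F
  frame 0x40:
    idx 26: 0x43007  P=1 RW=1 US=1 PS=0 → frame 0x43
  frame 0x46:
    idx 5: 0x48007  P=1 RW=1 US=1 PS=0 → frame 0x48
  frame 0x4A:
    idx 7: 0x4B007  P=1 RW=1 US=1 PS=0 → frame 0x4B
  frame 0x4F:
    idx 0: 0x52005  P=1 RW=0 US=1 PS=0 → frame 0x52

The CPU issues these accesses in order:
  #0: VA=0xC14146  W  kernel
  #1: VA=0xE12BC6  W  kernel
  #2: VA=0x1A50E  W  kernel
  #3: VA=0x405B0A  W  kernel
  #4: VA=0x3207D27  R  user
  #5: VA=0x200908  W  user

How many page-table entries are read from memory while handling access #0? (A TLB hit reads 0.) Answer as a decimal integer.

Per-access translation:
#0 VA=0xC14146 (w,kernel):
  [0] read 0x36 idx=6: raw=0x3A007 flags P=1 W=1 U=1 S=0
  [1] read 0x3A idx=20: raw=0x3B007 flags P=1 W=1 U=1 S=0
  → PA=0x3B146  (2 entries read)
#1 VA=0xE12BC6 (w,kernel):
  [0] read 0x36 idx=7: raw=0x3C007 flags P=1 W=1 U=1 S=0
  [1] read 0x3C idx=18: raw=0x3F005 flags P=1 W=0 U=1 S=0
  → PROTECTION_VIOLATION  (2 entries read)
#2 VA=0x1A50E (w,kernel):
  [0] read 0x36 idx=0: raw=0x40007 flags P=1 W=1 U=1 S=0
  [1] read 0x40 idx=26: raw=0x43007 flags P=1 W=1 U=1 S=0
  → PA=0x4350E  (2 entries read)
#3 VA=0x405B0A (w,kernel):
  [0] read 0x36 idx=2: raw=0x46007 flags P=1 W=1 U=1 S=0
  [1] read 0x46 idx=5: raw=0x48007 flags P=1 W=1 U=1 S=0
  → PA=0x48B0A  (2 entries read)
#4 VA=0x3207D27 (r,user):
  [0] read 0x36 idx=25: raw=0x4A007 flags P=1 W=1 U=1 S=0
  [1] read 0x4A idx=7: raw=0x4B007 flags P=1 W=1 U=1 S=0
  → PA=0x4BD27  (2 entries read)
#5 VA=0x200908 (w,user):
  [0] read 0x36 idx=1: raw=0x4F007 flags P=1 W=1 U=1 S=0
  [1] read 0x4F idx=0: raw=0x52005 flags P=1 W=0 U=1 S=0
  → PROTECTION_VIOLATION  (2 entries read)

Entries read for #0: 2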